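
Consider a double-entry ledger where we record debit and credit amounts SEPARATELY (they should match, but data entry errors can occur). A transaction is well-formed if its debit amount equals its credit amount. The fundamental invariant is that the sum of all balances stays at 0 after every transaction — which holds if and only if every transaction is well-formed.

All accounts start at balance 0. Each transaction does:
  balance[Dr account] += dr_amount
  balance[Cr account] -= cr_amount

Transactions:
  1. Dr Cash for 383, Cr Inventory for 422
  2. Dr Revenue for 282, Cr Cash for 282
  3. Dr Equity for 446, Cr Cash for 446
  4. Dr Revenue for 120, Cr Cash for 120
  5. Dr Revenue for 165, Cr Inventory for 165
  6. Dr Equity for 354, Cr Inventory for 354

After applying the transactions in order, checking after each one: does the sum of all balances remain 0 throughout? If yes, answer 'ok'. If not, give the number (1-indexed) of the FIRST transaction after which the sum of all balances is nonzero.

After txn 1: dr=383 cr=422 sum_balances=-39
After txn 2: dr=282 cr=282 sum_balances=-39
After txn 3: dr=446 cr=446 sum_balances=-39
After txn 4: dr=120 cr=120 sum_balances=-39
After txn 5: dr=165 cr=165 sum_balances=-39
After txn 6: dr=354 cr=354 sum_balances=-39

Answer: 1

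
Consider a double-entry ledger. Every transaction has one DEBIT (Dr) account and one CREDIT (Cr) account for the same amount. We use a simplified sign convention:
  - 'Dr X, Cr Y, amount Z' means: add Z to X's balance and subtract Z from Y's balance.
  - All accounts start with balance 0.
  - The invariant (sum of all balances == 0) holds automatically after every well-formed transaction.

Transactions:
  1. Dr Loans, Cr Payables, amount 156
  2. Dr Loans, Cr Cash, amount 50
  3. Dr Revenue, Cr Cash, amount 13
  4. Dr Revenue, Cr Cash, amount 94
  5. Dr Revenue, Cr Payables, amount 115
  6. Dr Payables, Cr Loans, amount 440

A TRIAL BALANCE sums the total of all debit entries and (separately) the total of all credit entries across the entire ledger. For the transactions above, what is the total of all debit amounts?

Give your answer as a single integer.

Txn 1: debit+=156
Txn 2: debit+=50
Txn 3: debit+=13
Txn 4: debit+=94
Txn 5: debit+=115
Txn 6: debit+=440
Total debits = 868

Answer: 868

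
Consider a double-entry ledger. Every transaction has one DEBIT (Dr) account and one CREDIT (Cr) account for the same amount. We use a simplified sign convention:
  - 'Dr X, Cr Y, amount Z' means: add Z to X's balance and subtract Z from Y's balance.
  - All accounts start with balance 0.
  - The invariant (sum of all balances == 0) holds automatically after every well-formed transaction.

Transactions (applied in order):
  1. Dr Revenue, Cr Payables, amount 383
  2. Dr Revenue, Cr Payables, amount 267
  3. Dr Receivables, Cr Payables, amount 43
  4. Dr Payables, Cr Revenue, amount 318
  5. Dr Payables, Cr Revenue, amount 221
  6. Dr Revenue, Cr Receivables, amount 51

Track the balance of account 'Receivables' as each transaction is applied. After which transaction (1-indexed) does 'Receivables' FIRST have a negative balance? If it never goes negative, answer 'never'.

After txn 1: Receivables=0
After txn 2: Receivables=0
After txn 3: Receivables=43
After txn 4: Receivables=43
After txn 5: Receivables=43
After txn 6: Receivables=-8

Answer: 6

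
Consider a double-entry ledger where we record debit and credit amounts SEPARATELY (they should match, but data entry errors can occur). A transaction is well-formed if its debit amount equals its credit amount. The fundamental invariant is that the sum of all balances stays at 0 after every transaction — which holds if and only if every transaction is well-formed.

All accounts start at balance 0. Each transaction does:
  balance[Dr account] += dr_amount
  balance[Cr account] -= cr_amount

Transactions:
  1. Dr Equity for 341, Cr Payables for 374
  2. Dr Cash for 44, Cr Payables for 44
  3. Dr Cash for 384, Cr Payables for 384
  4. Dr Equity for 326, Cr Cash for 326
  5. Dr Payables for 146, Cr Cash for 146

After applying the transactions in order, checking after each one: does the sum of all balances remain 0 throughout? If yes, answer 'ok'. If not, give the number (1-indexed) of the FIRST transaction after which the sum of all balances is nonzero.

Answer: 1

Derivation:
After txn 1: dr=341 cr=374 sum_balances=-33
After txn 2: dr=44 cr=44 sum_balances=-33
After txn 3: dr=384 cr=384 sum_balances=-33
After txn 4: dr=326 cr=326 sum_balances=-33
After txn 5: dr=146 cr=146 sum_balances=-33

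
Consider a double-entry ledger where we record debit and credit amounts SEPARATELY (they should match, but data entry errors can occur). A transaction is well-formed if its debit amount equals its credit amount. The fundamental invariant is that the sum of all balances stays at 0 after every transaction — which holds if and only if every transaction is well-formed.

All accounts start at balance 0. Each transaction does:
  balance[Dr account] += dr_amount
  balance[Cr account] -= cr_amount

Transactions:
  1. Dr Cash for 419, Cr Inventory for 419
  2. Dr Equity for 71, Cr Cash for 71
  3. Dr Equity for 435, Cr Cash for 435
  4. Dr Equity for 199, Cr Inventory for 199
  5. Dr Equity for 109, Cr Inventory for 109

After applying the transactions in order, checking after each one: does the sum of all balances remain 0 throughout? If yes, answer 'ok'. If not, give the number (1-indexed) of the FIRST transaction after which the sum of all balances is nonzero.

Answer: ok

Derivation:
After txn 1: dr=419 cr=419 sum_balances=0
After txn 2: dr=71 cr=71 sum_balances=0
After txn 3: dr=435 cr=435 sum_balances=0
After txn 4: dr=199 cr=199 sum_balances=0
After txn 5: dr=109 cr=109 sum_balances=0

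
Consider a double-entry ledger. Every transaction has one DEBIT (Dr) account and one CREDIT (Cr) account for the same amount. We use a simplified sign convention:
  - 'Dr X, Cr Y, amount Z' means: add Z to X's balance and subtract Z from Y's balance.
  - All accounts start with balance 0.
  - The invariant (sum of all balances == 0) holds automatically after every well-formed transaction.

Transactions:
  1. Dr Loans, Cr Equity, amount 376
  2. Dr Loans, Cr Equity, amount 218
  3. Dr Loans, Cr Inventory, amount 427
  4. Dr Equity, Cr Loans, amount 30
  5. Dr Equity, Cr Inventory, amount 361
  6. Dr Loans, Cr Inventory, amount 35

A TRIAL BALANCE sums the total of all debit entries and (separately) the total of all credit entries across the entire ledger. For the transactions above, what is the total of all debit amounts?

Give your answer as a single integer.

Answer: 1447

Derivation:
Txn 1: debit+=376
Txn 2: debit+=218
Txn 3: debit+=427
Txn 4: debit+=30
Txn 5: debit+=361
Txn 6: debit+=35
Total debits = 1447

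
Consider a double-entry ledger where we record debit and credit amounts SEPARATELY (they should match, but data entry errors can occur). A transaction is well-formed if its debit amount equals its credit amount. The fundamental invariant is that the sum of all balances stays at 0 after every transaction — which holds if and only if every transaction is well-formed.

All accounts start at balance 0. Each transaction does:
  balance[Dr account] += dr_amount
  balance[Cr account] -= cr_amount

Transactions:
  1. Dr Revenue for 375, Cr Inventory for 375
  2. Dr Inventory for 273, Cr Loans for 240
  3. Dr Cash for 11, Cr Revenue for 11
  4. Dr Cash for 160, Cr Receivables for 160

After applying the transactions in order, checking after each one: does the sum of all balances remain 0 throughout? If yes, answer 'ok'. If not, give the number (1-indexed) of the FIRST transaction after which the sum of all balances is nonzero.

After txn 1: dr=375 cr=375 sum_balances=0
After txn 2: dr=273 cr=240 sum_balances=33
After txn 3: dr=11 cr=11 sum_balances=33
After txn 4: dr=160 cr=160 sum_balances=33

Answer: 2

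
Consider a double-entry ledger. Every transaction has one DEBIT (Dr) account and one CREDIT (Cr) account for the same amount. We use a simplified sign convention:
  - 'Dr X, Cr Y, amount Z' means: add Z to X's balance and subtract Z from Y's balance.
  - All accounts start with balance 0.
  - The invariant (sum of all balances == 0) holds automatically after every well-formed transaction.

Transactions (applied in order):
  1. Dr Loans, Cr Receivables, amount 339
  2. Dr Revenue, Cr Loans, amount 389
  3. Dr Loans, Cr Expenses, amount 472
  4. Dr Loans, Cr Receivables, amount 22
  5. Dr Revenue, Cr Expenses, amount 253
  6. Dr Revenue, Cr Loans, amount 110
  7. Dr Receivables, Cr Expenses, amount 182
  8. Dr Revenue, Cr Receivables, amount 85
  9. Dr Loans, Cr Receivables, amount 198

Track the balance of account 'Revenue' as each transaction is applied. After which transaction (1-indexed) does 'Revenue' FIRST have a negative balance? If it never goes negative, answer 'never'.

After txn 1: Revenue=0
After txn 2: Revenue=389
After txn 3: Revenue=389
After txn 4: Revenue=389
After txn 5: Revenue=642
After txn 6: Revenue=752
After txn 7: Revenue=752
After txn 8: Revenue=837
After txn 9: Revenue=837

Answer: never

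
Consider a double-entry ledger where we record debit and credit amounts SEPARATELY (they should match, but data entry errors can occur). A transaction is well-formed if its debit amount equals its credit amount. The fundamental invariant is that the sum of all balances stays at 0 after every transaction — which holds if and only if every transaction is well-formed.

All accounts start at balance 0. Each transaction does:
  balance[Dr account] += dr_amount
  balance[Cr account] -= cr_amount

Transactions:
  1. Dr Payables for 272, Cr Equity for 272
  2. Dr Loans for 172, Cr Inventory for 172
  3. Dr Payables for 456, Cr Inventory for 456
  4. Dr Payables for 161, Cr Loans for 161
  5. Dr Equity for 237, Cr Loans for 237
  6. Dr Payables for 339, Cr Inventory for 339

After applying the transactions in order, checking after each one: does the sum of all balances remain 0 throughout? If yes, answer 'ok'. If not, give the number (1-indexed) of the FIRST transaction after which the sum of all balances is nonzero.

After txn 1: dr=272 cr=272 sum_balances=0
After txn 2: dr=172 cr=172 sum_balances=0
After txn 3: dr=456 cr=456 sum_balances=0
After txn 4: dr=161 cr=161 sum_balances=0
After txn 5: dr=237 cr=237 sum_balances=0
After txn 6: dr=339 cr=339 sum_balances=0

Answer: ok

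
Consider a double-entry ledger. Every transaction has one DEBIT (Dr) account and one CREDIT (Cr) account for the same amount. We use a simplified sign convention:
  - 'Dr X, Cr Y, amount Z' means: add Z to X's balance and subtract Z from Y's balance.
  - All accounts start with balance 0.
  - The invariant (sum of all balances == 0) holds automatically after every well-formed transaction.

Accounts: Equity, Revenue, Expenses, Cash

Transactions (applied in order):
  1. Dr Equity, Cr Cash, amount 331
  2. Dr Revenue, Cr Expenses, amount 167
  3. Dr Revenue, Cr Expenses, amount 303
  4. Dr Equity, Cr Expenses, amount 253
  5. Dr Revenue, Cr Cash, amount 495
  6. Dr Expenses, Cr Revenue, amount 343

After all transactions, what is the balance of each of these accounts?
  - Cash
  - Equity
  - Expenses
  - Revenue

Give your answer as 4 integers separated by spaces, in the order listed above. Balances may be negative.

After txn 1 (Dr Equity, Cr Cash, amount 331): Cash=-331 Equity=331
After txn 2 (Dr Revenue, Cr Expenses, amount 167): Cash=-331 Equity=331 Expenses=-167 Revenue=167
After txn 3 (Dr Revenue, Cr Expenses, amount 303): Cash=-331 Equity=331 Expenses=-470 Revenue=470
After txn 4 (Dr Equity, Cr Expenses, amount 253): Cash=-331 Equity=584 Expenses=-723 Revenue=470
After txn 5 (Dr Revenue, Cr Cash, amount 495): Cash=-826 Equity=584 Expenses=-723 Revenue=965
After txn 6 (Dr Expenses, Cr Revenue, amount 343): Cash=-826 Equity=584 Expenses=-380 Revenue=622

Answer: -826 584 -380 622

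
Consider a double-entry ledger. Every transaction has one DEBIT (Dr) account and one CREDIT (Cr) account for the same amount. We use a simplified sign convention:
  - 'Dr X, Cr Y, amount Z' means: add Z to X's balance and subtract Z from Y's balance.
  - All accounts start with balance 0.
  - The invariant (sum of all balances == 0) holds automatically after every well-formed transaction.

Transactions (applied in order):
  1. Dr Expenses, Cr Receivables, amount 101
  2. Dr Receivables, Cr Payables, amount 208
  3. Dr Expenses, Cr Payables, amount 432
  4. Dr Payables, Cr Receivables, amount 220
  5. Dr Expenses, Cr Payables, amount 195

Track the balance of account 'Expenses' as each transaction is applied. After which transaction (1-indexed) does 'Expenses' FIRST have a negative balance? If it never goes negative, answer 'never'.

After txn 1: Expenses=101
After txn 2: Expenses=101
After txn 3: Expenses=533
After txn 4: Expenses=533
After txn 5: Expenses=728

Answer: never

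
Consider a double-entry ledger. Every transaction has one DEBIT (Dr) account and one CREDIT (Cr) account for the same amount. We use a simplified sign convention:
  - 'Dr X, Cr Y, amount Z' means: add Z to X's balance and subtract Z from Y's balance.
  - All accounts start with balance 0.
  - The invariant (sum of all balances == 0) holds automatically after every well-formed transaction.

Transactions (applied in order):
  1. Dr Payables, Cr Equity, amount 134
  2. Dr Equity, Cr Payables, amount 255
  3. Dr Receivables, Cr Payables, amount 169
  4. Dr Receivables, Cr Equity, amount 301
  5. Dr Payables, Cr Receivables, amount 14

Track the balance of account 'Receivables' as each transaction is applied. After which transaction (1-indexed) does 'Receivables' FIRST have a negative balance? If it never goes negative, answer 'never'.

After txn 1: Receivables=0
After txn 2: Receivables=0
After txn 3: Receivables=169
After txn 4: Receivables=470
After txn 5: Receivables=456

Answer: never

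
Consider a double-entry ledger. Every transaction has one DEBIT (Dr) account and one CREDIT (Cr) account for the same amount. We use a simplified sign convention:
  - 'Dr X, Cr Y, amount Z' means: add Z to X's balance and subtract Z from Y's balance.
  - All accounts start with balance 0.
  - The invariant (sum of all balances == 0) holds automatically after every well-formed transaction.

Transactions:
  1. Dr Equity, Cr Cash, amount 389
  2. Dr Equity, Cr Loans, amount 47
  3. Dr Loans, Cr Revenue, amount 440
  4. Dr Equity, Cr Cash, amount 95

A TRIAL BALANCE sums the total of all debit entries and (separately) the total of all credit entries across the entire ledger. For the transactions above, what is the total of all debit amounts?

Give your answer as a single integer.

Txn 1: debit+=389
Txn 2: debit+=47
Txn 3: debit+=440
Txn 4: debit+=95
Total debits = 971

Answer: 971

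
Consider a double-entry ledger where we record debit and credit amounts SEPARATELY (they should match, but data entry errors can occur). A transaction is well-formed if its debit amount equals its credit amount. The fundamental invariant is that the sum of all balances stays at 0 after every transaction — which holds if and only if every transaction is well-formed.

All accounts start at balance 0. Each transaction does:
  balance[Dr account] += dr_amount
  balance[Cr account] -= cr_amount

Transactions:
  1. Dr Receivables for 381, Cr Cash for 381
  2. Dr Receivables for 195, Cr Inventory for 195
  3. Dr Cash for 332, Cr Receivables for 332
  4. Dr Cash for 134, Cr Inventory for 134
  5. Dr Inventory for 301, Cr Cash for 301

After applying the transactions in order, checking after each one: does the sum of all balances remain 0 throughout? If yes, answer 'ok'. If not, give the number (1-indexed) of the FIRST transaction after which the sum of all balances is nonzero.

Answer: ok

Derivation:
After txn 1: dr=381 cr=381 sum_balances=0
After txn 2: dr=195 cr=195 sum_balances=0
After txn 3: dr=332 cr=332 sum_balances=0
After txn 4: dr=134 cr=134 sum_balances=0
After txn 5: dr=301 cr=301 sum_balances=0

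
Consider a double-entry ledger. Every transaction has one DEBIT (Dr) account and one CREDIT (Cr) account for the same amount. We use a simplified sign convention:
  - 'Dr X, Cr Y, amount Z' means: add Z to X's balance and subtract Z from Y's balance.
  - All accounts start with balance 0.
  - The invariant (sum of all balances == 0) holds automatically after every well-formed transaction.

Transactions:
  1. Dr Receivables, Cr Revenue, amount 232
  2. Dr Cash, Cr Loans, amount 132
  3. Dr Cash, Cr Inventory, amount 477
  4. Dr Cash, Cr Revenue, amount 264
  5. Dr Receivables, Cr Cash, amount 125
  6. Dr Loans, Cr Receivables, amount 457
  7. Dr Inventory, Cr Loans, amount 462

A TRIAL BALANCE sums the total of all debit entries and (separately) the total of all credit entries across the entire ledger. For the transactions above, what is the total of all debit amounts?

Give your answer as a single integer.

Txn 1: debit+=232
Txn 2: debit+=132
Txn 3: debit+=477
Txn 4: debit+=264
Txn 5: debit+=125
Txn 6: debit+=457
Txn 7: debit+=462
Total debits = 2149

Answer: 2149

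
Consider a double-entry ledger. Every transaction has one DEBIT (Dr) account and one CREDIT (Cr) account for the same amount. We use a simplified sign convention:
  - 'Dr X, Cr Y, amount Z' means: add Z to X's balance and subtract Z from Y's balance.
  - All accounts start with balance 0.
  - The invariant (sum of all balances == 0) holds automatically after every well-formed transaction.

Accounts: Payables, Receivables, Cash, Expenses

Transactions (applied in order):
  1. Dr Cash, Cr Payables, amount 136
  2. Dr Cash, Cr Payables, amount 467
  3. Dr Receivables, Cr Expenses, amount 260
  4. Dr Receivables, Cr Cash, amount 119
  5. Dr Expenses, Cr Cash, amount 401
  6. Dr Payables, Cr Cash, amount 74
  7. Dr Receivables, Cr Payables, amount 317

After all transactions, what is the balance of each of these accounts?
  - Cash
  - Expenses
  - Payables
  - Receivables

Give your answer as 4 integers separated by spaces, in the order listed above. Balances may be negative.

After txn 1 (Dr Cash, Cr Payables, amount 136): Cash=136 Payables=-136
After txn 2 (Dr Cash, Cr Payables, amount 467): Cash=603 Payables=-603
After txn 3 (Dr Receivables, Cr Expenses, amount 260): Cash=603 Expenses=-260 Payables=-603 Receivables=260
After txn 4 (Dr Receivables, Cr Cash, amount 119): Cash=484 Expenses=-260 Payables=-603 Receivables=379
After txn 5 (Dr Expenses, Cr Cash, amount 401): Cash=83 Expenses=141 Payables=-603 Receivables=379
After txn 6 (Dr Payables, Cr Cash, amount 74): Cash=9 Expenses=141 Payables=-529 Receivables=379
After txn 7 (Dr Receivables, Cr Payables, amount 317): Cash=9 Expenses=141 Payables=-846 Receivables=696

Answer: 9 141 -846 696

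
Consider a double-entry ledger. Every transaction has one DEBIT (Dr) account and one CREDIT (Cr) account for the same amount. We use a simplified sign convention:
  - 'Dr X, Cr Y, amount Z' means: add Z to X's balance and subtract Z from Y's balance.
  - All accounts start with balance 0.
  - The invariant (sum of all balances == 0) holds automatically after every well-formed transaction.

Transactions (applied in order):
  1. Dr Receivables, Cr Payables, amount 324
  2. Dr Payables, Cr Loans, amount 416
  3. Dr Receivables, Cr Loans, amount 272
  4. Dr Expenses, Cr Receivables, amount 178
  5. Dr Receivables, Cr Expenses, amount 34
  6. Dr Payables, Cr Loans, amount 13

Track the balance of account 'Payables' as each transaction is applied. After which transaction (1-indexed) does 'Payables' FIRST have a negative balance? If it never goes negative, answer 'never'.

Answer: 1

Derivation:
After txn 1: Payables=-324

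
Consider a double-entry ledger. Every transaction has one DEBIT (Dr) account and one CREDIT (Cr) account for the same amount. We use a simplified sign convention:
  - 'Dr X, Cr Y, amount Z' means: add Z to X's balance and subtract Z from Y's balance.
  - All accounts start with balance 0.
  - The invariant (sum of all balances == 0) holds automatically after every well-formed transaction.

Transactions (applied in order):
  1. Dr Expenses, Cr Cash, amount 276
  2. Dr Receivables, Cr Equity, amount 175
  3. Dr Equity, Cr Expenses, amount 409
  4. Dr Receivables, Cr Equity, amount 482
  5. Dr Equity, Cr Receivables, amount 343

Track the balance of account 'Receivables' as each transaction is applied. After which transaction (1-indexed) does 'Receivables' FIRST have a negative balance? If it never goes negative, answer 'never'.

Answer: never

Derivation:
After txn 1: Receivables=0
After txn 2: Receivables=175
After txn 3: Receivables=175
After txn 4: Receivables=657
After txn 5: Receivables=314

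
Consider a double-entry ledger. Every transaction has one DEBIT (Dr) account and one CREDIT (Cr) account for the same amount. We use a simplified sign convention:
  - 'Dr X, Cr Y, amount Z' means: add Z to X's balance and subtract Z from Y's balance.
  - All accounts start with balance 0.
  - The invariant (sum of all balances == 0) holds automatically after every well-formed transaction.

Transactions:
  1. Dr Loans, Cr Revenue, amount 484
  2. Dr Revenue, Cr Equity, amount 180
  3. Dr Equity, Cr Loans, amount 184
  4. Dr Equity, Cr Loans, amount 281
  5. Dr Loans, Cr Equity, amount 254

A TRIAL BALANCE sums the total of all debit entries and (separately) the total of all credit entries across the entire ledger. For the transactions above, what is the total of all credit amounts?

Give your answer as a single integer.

Answer: 1383

Derivation:
Txn 1: credit+=484
Txn 2: credit+=180
Txn 3: credit+=184
Txn 4: credit+=281
Txn 5: credit+=254
Total credits = 1383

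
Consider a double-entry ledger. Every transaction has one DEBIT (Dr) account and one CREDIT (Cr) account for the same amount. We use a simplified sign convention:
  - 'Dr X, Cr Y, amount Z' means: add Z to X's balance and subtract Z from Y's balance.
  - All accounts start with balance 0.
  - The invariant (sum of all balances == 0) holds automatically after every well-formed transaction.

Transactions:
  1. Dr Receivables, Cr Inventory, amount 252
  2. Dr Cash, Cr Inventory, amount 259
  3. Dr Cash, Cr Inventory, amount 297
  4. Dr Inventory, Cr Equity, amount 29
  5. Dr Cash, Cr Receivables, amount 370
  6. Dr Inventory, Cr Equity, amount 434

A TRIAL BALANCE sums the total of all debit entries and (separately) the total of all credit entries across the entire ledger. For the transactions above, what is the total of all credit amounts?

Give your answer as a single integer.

Txn 1: credit+=252
Txn 2: credit+=259
Txn 3: credit+=297
Txn 4: credit+=29
Txn 5: credit+=370
Txn 6: credit+=434
Total credits = 1641

Answer: 1641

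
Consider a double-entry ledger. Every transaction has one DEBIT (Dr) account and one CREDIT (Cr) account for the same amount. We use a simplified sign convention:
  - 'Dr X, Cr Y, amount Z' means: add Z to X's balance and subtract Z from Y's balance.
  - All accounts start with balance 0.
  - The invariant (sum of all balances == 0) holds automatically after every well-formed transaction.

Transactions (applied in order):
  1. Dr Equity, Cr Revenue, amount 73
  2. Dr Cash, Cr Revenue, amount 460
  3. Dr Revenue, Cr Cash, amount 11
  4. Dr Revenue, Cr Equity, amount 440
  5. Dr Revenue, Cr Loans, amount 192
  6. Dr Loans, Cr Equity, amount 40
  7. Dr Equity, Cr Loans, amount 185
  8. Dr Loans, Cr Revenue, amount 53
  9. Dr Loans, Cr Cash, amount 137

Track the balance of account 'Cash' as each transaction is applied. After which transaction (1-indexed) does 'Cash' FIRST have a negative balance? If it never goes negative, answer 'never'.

Answer: never

Derivation:
After txn 1: Cash=0
After txn 2: Cash=460
After txn 3: Cash=449
After txn 4: Cash=449
After txn 5: Cash=449
After txn 6: Cash=449
After txn 7: Cash=449
After txn 8: Cash=449
After txn 9: Cash=312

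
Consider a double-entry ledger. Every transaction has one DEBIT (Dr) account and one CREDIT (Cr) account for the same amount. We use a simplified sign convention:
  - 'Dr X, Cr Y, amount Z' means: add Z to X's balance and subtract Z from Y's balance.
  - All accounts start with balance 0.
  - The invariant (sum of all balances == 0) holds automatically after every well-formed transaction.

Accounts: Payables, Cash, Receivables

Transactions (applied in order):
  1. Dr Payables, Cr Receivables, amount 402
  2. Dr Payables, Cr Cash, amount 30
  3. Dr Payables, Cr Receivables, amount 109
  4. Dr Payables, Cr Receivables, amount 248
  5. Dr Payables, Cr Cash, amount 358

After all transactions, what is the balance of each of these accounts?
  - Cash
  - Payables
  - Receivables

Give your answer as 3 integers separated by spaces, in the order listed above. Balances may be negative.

After txn 1 (Dr Payables, Cr Receivables, amount 402): Payables=402 Receivables=-402
After txn 2 (Dr Payables, Cr Cash, amount 30): Cash=-30 Payables=432 Receivables=-402
After txn 3 (Dr Payables, Cr Receivables, amount 109): Cash=-30 Payables=541 Receivables=-511
After txn 4 (Dr Payables, Cr Receivables, amount 248): Cash=-30 Payables=789 Receivables=-759
After txn 5 (Dr Payables, Cr Cash, amount 358): Cash=-388 Payables=1147 Receivables=-759

Answer: -388 1147 -759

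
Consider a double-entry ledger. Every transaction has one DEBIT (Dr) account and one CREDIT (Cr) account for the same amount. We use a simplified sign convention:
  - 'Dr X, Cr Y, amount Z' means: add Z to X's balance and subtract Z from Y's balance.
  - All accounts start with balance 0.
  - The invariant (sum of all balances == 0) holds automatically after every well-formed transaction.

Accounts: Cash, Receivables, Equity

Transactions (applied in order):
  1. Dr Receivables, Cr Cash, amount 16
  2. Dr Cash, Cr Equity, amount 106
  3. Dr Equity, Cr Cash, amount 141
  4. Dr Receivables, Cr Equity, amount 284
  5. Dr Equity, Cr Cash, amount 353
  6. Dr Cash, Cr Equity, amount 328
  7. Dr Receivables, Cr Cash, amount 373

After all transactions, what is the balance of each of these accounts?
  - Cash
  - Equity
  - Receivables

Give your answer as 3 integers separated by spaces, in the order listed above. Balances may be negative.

After txn 1 (Dr Receivables, Cr Cash, amount 16): Cash=-16 Receivables=16
After txn 2 (Dr Cash, Cr Equity, amount 106): Cash=90 Equity=-106 Receivables=16
After txn 3 (Dr Equity, Cr Cash, amount 141): Cash=-51 Equity=35 Receivables=16
After txn 4 (Dr Receivables, Cr Equity, amount 284): Cash=-51 Equity=-249 Receivables=300
After txn 5 (Dr Equity, Cr Cash, amount 353): Cash=-404 Equity=104 Receivables=300
After txn 6 (Dr Cash, Cr Equity, amount 328): Cash=-76 Equity=-224 Receivables=300
After txn 7 (Dr Receivables, Cr Cash, amount 373): Cash=-449 Equity=-224 Receivables=673

Answer: -449 -224 673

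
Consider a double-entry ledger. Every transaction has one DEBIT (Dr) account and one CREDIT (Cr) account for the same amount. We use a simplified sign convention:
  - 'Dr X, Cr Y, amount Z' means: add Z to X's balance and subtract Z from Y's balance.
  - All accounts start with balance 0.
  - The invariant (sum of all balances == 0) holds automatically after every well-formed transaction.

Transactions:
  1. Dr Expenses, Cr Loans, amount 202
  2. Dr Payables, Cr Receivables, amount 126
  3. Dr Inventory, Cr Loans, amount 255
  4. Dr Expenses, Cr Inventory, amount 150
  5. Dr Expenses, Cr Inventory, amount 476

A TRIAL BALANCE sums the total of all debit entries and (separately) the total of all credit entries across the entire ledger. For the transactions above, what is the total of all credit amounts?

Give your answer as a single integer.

Answer: 1209

Derivation:
Txn 1: credit+=202
Txn 2: credit+=126
Txn 3: credit+=255
Txn 4: credit+=150
Txn 5: credit+=476
Total credits = 1209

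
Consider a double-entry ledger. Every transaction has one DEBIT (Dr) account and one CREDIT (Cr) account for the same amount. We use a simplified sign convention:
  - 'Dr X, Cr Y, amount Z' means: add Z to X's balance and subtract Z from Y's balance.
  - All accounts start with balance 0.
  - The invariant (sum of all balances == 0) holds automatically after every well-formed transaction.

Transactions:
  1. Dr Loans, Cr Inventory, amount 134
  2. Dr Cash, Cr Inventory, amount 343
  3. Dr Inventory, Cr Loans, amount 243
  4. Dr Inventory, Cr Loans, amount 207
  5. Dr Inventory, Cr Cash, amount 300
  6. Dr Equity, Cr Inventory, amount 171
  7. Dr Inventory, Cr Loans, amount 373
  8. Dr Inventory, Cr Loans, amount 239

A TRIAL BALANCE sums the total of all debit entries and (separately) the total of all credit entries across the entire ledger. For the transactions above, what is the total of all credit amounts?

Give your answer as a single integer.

Answer: 2010

Derivation:
Txn 1: credit+=134
Txn 2: credit+=343
Txn 3: credit+=243
Txn 4: credit+=207
Txn 5: credit+=300
Txn 6: credit+=171
Txn 7: credit+=373
Txn 8: credit+=239
Total credits = 2010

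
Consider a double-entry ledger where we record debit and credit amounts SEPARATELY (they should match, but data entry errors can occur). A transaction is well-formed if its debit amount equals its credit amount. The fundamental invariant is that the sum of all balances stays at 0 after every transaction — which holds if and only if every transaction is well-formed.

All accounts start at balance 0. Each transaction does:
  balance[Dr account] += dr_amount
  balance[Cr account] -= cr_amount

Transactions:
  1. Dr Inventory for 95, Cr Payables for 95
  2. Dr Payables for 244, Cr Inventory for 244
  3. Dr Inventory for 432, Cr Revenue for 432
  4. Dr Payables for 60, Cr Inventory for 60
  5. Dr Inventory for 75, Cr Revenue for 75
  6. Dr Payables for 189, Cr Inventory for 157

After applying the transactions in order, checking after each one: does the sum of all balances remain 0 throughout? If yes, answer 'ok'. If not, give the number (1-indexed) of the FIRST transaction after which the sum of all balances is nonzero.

Answer: 6

Derivation:
After txn 1: dr=95 cr=95 sum_balances=0
After txn 2: dr=244 cr=244 sum_balances=0
After txn 3: dr=432 cr=432 sum_balances=0
After txn 4: dr=60 cr=60 sum_balances=0
After txn 5: dr=75 cr=75 sum_balances=0
After txn 6: dr=189 cr=157 sum_balances=32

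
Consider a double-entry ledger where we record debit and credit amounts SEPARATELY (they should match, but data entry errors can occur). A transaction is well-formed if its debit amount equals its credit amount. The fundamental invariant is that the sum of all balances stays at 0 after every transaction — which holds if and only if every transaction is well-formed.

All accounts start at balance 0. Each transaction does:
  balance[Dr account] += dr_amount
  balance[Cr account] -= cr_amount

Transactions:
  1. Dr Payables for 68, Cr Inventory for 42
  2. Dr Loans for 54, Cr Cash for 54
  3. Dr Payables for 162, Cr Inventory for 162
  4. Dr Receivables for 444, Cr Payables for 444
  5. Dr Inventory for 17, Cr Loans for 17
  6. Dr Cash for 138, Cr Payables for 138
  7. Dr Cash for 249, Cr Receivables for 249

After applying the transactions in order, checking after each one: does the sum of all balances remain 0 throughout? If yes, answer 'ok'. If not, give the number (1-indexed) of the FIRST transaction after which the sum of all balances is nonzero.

Answer: 1

Derivation:
After txn 1: dr=68 cr=42 sum_balances=26
After txn 2: dr=54 cr=54 sum_balances=26
After txn 3: dr=162 cr=162 sum_balances=26
After txn 4: dr=444 cr=444 sum_balances=26
After txn 5: dr=17 cr=17 sum_balances=26
After txn 6: dr=138 cr=138 sum_balances=26
After txn 7: dr=249 cr=249 sum_balances=26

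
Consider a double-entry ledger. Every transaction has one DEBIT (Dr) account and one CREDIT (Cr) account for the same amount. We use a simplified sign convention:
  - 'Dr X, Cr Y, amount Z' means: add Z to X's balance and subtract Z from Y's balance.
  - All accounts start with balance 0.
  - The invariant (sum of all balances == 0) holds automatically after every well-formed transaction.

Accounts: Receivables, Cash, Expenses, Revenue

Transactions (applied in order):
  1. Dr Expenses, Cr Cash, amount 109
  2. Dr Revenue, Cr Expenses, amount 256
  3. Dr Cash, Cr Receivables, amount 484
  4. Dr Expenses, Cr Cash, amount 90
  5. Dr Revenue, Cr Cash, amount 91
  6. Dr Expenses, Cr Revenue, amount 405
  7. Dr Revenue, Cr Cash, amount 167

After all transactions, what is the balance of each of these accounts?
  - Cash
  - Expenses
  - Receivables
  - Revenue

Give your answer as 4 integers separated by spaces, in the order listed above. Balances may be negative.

After txn 1 (Dr Expenses, Cr Cash, amount 109): Cash=-109 Expenses=109
After txn 2 (Dr Revenue, Cr Expenses, amount 256): Cash=-109 Expenses=-147 Revenue=256
After txn 3 (Dr Cash, Cr Receivables, amount 484): Cash=375 Expenses=-147 Receivables=-484 Revenue=256
After txn 4 (Dr Expenses, Cr Cash, amount 90): Cash=285 Expenses=-57 Receivables=-484 Revenue=256
After txn 5 (Dr Revenue, Cr Cash, amount 91): Cash=194 Expenses=-57 Receivables=-484 Revenue=347
After txn 6 (Dr Expenses, Cr Revenue, amount 405): Cash=194 Expenses=348 Receivables=-484 Revenue=-58
After txn 7 (Dr Revenue, Cr Cash, amount 167): Cash=27 Expenses=348 Receivables=-484 Revenue=109

Answer: 27 348 -484 109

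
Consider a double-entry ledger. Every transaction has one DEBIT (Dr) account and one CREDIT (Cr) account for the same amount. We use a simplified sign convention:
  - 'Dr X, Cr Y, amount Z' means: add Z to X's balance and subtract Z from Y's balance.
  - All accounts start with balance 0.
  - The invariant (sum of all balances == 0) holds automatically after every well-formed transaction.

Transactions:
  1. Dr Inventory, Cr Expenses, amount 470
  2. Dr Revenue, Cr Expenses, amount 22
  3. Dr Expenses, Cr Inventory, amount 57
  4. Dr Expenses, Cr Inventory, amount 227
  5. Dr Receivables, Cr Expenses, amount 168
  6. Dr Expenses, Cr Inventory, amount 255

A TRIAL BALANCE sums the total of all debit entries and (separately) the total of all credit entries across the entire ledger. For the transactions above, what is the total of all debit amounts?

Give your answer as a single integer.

Txn 1: debit+=470
Txn 2: debit+=22
Txn 3: debit+=57
Txn 4: debit+=227
Txn 5: debit+=168
Txn 6: debit+=255
Total debits = 1199

Answer: 1199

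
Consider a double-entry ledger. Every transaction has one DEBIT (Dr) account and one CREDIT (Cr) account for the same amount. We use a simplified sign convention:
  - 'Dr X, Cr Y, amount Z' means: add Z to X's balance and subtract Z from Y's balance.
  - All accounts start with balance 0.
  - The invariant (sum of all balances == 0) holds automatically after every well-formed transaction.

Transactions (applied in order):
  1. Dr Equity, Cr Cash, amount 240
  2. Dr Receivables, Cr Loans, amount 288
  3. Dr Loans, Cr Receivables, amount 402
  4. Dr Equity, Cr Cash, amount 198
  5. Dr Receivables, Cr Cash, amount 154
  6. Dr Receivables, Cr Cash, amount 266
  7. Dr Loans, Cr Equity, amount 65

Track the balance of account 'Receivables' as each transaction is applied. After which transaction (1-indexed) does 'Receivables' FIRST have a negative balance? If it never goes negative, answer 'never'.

Answer: 3

Derivation:
After txn 1: Receivables=0
After txn 2: Receivables=288
After txn 3: Receivables=-114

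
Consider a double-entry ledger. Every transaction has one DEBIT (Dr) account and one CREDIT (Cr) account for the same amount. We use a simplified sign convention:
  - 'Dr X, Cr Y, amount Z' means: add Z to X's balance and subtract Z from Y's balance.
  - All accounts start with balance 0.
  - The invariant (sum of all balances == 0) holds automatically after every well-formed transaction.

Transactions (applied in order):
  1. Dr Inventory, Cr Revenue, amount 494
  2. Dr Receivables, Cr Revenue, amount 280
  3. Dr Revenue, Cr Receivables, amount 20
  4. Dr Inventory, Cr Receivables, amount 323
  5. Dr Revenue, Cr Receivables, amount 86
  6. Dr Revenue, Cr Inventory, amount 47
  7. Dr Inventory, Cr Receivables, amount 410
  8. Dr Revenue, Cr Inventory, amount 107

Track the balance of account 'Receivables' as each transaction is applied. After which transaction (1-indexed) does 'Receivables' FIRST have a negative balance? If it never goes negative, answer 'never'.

After txn 1: Receivables=0
After txn 2: Receivables=280
After txn 3: Receivables=260
After txn 4: Receivables=-63

Answer: 4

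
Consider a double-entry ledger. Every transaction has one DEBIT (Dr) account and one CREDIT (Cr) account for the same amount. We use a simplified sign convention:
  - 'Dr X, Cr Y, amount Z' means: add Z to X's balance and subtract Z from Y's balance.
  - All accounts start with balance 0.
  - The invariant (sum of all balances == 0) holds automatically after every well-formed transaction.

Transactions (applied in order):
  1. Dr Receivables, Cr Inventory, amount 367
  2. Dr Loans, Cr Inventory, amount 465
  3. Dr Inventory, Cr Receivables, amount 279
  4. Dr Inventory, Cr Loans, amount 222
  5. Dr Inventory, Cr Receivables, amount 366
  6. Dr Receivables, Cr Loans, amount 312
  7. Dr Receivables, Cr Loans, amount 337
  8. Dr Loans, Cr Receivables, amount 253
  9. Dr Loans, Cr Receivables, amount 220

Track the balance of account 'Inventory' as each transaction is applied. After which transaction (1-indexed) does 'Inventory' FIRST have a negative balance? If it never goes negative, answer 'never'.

Answer: 1

Derivation:
After txn 1: Inventory=-367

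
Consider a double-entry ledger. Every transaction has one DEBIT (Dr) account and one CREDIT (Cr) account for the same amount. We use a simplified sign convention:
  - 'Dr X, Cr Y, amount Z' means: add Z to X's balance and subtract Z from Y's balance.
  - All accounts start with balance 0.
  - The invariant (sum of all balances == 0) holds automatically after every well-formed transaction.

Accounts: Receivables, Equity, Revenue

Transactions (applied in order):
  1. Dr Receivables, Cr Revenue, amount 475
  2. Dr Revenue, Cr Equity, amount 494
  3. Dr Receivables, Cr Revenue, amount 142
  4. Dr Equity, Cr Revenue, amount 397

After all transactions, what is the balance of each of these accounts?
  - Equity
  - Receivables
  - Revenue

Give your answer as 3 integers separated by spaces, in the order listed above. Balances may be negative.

After txn 1 (Dr Receivables, Cr Revenue, amount 475): Receivables=475 Revenue=-475
After txn 2 (Dr Revenue, Cr Equity, amount 494): Equity=-494 Receivables=475 Revenue=19
After txn 3 (Dr Receivables, Cr Revenue, amount 142): Equity=-494 Receivables=617 Revenue=-123
After txn 4 (Dr Equity, Cr Revenue, amount 397): Equity=-97 Receivables=617 Revenue=-520

Answer: -97 617 -520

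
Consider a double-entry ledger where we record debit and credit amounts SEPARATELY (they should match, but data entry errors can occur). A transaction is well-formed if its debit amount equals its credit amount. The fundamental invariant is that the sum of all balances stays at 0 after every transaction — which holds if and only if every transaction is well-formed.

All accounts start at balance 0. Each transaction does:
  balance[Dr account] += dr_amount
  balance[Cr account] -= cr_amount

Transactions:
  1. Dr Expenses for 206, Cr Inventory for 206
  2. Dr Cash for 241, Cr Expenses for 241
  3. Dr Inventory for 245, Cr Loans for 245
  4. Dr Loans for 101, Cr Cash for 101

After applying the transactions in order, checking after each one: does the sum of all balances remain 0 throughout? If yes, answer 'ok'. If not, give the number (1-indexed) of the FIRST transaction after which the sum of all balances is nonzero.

Answer: ok

Derivation:
After txn 1: dr=206 cr=206 sum_balances=0
After txn 2: dr=241 cr=241 sum_balances=0
After txn 3: dr=245 cr=245 sum_balances=0
After txn 4: dr=101 cr=101 sum_balances=0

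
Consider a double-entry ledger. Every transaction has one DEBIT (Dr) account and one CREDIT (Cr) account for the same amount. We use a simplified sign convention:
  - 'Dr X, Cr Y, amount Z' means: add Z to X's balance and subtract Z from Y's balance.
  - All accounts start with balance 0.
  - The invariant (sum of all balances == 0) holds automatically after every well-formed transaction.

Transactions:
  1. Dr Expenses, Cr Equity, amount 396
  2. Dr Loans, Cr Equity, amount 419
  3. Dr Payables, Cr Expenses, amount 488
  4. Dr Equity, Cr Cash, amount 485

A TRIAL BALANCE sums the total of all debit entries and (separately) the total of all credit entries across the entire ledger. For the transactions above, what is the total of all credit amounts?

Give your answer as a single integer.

Txn 1: credit+=396
Txn 2: credit+=419
Txn 3: credit+=488
Txn 4: credit+=485
Total credits = 1788

Answer: 1788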